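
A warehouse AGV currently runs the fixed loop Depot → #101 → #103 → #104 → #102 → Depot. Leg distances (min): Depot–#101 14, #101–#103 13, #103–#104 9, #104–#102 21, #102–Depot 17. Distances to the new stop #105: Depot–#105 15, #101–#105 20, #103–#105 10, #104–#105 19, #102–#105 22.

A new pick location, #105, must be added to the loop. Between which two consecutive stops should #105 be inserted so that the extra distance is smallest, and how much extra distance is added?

Insertion cost between consecutive stops i–j is d(i,#105) + d(#105,j) − d(i,j):
  between Depot and #101: 15 + 20 − 14 = 21
  between #101 and #103: 20 + 10 − 13 = 17
  between #103 and #104: 10 + 19 − 9 = 20
  between #104 and #102: 19 + 22 − 21 = 20
  between #102 and Depot: 22 + 15 − 17 = 20
Cheapest insertion is between #101 and #103, adding 17.
New total = 74 + 17 = 91.

+17 min — insert #105 between #101 and #103.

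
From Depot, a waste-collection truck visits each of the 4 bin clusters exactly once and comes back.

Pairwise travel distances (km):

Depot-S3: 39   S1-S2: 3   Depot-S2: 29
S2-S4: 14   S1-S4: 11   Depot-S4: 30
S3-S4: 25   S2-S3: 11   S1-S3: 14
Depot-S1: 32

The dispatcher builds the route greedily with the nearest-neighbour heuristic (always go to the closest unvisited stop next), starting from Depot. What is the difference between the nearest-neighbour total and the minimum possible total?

From Depot: S2=29, S4=30, S1=32, S3=39 → choose S2 (29).
From S2: S1=3, S3=11, S4=14 → choose S1 (3).
From S1: S4=11, S3=14 → choose S4 (11).
From S4: S3=25 → choose S3 (25).
NN route Depot → S2 → S1 → S4 → S3 → Depot costs 107.
Optimal: Depot → S3 → S2 → S1 → S4 → Depot costs 94 (by enumerating all 12 distinct tours).
Excess = 107 − 94 = 13.

The nearest-neighbour route is 13 km longer than optimal.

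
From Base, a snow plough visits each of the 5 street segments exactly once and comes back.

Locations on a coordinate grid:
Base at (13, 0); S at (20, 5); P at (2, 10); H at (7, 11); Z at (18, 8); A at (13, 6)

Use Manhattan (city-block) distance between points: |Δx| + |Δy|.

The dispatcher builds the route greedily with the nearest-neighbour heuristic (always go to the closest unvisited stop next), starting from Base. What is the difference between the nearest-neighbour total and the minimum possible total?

From Base: A=6, S=12, Z=13, H=17, P=21 → choose A (6).
From A: Z=7, S=8, H=11, P=15 → choose Z (7).
From Z: S=5, H=14, P=18 → choose S (5).
From S: H=19, P=23 → choose H (19).
From H: P=6 → choose P (6).
NN route Base → A → Z → S → H → P → Base costs 64.
Optimal: Base → S → Z → P → H → A → Base costs 58 (by enumerating all 60 distinct tours).
Excess = 64 − 58 = 6.

The nearest-neighbour route is 6 longer than optimal.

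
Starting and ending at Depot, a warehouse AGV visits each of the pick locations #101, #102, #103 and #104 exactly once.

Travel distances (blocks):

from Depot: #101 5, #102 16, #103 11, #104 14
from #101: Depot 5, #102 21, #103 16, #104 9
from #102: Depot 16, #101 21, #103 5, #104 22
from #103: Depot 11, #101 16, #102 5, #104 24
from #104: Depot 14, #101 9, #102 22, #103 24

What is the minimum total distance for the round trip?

There are 12 distinct closed tours to check (reversals are equivalent).
Depot - #101 - #102 - #103 - #104 - Depot: 5+21+5+24+14 = 69
Depot - #101 - #102 - #104 - #103 - Depot: 5+21+22+24+11 = 83
Depot - #101 - #103 - #102 - #104 - Depot: 5+16+5+22+14 = 62
Depot - #101 - #103 - #104 - #102 - Depot: 5+16+24+22+16 = 83
Depot - #101 - #104 - #102 - #103 - Depot: 5+9+22+5+11 = 52
Depot - #101 - #104 - #103 - #102 - Depot: 5+9+24+5+16 = 59
Depot - #102 - #101 - #103 - #104 - Depot: 16+21+16+24+14 = 91
Depot - #102 - #101 - #104 - #103 - Depot: 16+21+9+24+11 = 81
Depot - #102 - #103 - #101 - #104 - Depot: 16+5+16+9+14 = 60
Depot - #102 - #104 - #101 - #103 - Depot: 16+22+9+16+11 = 74
Depot - #103 - #101 - #102 - #104 - Depot: 11+16+21+22+14 = 84
Depot - #103 - #102 - #101 - #104 - Depot: 11+5+21+9+14 = 60
The minimum is 52.
One optimal route: Depot → #101 → #104 → #102 → #103 → Depot (or its reverse).

Shortest round trip = 52 blocks.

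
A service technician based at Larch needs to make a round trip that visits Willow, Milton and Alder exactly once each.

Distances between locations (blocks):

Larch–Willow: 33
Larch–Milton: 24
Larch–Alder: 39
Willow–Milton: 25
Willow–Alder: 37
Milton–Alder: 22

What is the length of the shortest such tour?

With 3 stops there are 3!/2 = 3 distinct round trips (a route and its reverse cost the same).
Larch → Willow → Milton → Alder → Larch: 33+25+22+39 = 119
Larch → Willow → Alder → Milton → Larch: 33+37+22+24 = 116
Larch → Milton → Willow → Alder → Larch: 24+25+37+39 = 125
The minimum is 116.
One optimal route: Larch → Willow → Alder → Milton → Larch (or its reverse).

Shortest round trip = 116 blocks.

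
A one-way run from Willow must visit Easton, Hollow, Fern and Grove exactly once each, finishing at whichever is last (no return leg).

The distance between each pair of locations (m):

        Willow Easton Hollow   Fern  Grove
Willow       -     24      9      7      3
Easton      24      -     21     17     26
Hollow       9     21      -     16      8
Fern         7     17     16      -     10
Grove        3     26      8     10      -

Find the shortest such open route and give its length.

44 m — the minimum one-way total.

There are 4! = 24 possible orderings.
Willow→Easton→Hollow→Fern→Grove: 24+21+16+10 = 71
Willow→Easton→Hollow→Grove→Fern: 24+21+8+10 = 63
Willow→Easton→Fern→Hollow→Grove: 24+17+16+8 = 65
Willow→Easton→Fern→Grove→Hollow: 24+17+10+8 = 59
Willow→Easton→Grove→Hollow→Fern: 24+26+8+16 = 74
Willow→Easton→Grove→Fern→Hollow: 24+26+10+16 = 76
Willow→Hollow→Easton→Fern→Grove: 9+21+17+10 = 57
Willow→Hollow→Easton→Grove→Fern: 9+21+26+10 = 66
Willow→Hollow→Fern→Easton→Grove: 9+16+17+26 = 68
Willow→Hollow→Fern→Grove→Easton: 9+16+10+26 = 61
Willow→Hollow→Grove→Easton→Fern: 9+8+26+17 = 60
Willow→Hollow→Grove→Fern→Easton: 9+8+10+17 = 44
Willow→Fern→Easton→Hollow→Grove: 7+17+21+8 = 53
Willow→Fern→Easton→Grove→Hollow: 7+17+26+8 = 58
… (10 more)
The minimum is 44.
One shortest path: Willow → Hollow → Grove → Fern → Easton.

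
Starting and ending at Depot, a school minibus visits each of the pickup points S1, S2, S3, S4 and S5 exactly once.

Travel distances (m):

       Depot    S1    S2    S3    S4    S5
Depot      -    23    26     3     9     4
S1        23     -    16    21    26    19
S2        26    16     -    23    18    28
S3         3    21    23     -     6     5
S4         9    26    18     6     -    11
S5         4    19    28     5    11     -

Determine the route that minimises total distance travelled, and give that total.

With 5 stops there are 5!/2 = 60 distinct round trips (a route and its reverse cost the same).
Depot - S1 - S2 - S3 - S4 - S5 - Depot: 23+16+23+6+11+4 = 83
Depot - S1 - S2 - S3 - S5 - S4 - Depot: 23+16+23+5+11+9 = 87
Depot - S1 - S2 - S4 - S3 - S5 - Depot: 23+16+18+6+5+4 = 72
Depot - S1 - S2 - S4 - S5 - S3 - Depot: 23+16+18+11+5+3 = 76
Depot - S1 - S2 - S5 - S3 - S4 - Depot: 23+16+28+5+6+9 = 87
Depot - S1 - S2 - S5 - S4 - S3 - Depot: 23+16+28+11+6+3 = 87
Depot - S1 - S3 - S2 - S4 - S5 - Depot: 23+21+23+18+11+4 = 100
Depot - S1 - S3 - S2 - S5 - S4 - Depot: 23+21+23+28+11+9 = 115
Depot - S1 - S3 - S4 - S2 - S5 - Depot: 23+21+6+18+28+4 = 100
Depot - S1 - S3 - S4 - S5 - S2 - Depot: 23+21+6+11+28+26 = 115
Depot - S1 - S3 - S5 - S2 - S4 - Depot: 23+21+5+28+18+9 = 104
Depot - S1 - S3 - S5 - S4 - S2 - Depot: 23+21+5+11+18+26 = 104
Depot - S1 - S4 - S2 - S3 - S5 - Depot: 23+26+18+23+5+4 = 99
Depot - S1 - S4 - S2 - S5 - S3 - Depot: 23+26+18+28+5+3 = 103
… (46 more)
Depot - S3 - S4 - S2 - S1 - S5 - Depot: 3+6+18+16+19+4 = 66  ← best
The minimum is 66.
One optimal route: Depot → S3 → S4 → S2 → S1 → S5 → Depot (or its reverse).

Minimum total distance: 66 m.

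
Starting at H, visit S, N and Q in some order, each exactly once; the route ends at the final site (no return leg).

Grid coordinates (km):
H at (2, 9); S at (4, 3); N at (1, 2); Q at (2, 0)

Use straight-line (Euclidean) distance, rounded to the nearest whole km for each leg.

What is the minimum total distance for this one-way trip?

There are 3! = 6 possible orderings.
H→S→N→Q: 6+3+2 = 11
H→S→Q→N: 6+4+2 = 12
H→N→S→Q: 7+3+4 = 14
H→N→Q→S: 7+2+4 = 13
H→Q→S→N: 9+4+3 = 16
H→Q→N→S: 9+2+3 = 14
The minimum is 11.
One shortest path: H → S → N → Q.

Minimum one-way distance = 11 km.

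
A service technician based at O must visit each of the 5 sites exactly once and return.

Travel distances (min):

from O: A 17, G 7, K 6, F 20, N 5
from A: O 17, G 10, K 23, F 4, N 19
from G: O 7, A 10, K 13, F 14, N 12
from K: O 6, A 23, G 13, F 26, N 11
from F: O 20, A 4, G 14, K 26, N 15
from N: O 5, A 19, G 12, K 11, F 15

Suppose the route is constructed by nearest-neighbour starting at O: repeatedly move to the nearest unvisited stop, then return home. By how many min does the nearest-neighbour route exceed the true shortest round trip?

10 min longer than the optimal tour.

O: N=5, K=6, G=7, A=17, F=20 ⇒ N
N: K=11, G=12, F=15, A=19 ⇒ K
K: G=13, A=23, F=26 ⇒ G
G: A=10, F=14 ⇒ A
A: F=4 ⇒ F
NN route O → N → K → G → A → F → O costs 63.
Optimal: O → G → A → F → N → K → O costs 53 (by enumerating all 60 distinct tours).
Excess = 63 − 53 = 10.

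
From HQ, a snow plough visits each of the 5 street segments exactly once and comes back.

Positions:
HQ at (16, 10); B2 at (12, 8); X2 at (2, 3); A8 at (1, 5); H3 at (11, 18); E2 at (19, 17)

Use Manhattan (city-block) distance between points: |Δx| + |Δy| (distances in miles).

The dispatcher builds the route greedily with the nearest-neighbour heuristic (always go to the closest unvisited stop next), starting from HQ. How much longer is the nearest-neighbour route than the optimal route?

HQ: B2=6, E2=10, H3=13, A8=20, X2=21 ⇒ B2
B2: H3=11, A8=14, X2=15, E2=16 ⇒ H3
H3: E2=9, A8=23, X2=24 ⇒ E2
E2: A8=30, X2=31 ⇒ A8
A8: X2=3 ⇒ X2
NN route HQ → B2 → H3 → E2 → A8 → X2 → HQ costs 80.
Optimal: HQ → B2 → X2 → A8 → H3 → E2 → HQ costs 66 (by enumerating all 60 distinct tours).
Excess = 80 − 66 = 14.

The nearest-neighbour route is 14 miles longer than optimal.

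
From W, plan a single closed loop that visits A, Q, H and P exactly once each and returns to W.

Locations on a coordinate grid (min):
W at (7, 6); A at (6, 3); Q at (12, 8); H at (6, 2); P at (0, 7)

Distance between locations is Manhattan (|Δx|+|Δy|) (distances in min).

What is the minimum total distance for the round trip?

With 4 stops there are 4!/2 = 12 distinct round trips (a route and its reverse cost the same).
W-A-Q-H-P-W: 4+11+12+11+8 = 46
W-A-Q-P-H-W: 4+11+13+11+5 = 44
W-A-H-Q-P-W: 4+1+12+13+8 = 38
W-A-H-P-Q-W: 4+1+11+13+7 = 36
W-A-P-Q-H-W: 4+10+13+12+5 = 44
W-A-P-H-Q-W: 4+10+11+12+7 = 44
W-Q-A-H-P-W: 7+11+1+11+8 = 38
W-Q-A-P-H-W: 7+11+10+11+5 = 44
W-Q-H-A-P-W: 7+12+1+10+8 = 38
W-Q-P-A-H-W: 7+13+10+1+5 = 36
W-H-A-Q-P-W: 5+1+11+13+8 = 38
W-H-Q-A-P-W: 5+12+11+10+8 = 46
The minimum is 36.
One optimal route: W → A → H → P → Q → W (or its reverse).

36 min — the shortest possible round trip.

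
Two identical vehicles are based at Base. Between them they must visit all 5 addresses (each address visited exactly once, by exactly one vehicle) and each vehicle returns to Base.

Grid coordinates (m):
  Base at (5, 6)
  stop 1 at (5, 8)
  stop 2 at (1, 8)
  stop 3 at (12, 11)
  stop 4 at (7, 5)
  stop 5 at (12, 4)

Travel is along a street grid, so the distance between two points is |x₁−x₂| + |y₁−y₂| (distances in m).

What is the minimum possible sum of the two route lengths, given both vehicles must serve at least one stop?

40 m — the smallest possible combined total.

There are 2^4 − 1 = 15 ways to divide the 5 stops into two non-empty groups. For each, the best each vehicle can do is its own shortest tour through its group:
  {stop 1} + {stop 2, stop 3, stop 4, stop 5}: 4 + 36 = 40
  {stop 2} + {stop 1, stop 3, stop 4, stop 5}: 12 + 28 = 40
  {stop 1, stop 2} + {stop 3, stop 4, stop 5}: 12 + 28 = 40
  {stop 3} + {stop 1, stop 2, stop 4, stop 5}: 24 + 30 = 54
  {stop 1, stop 3} + {stop 2, stop 4, stop 5}: 24 + 30 = 54
  {stop 2, stop 3} + {stop 1, stop 4, stop 5}: 32 + 22 = 54
  … (15 splits in total)
Best: vehicle 1 Base → stop 1 → Base = 4; vehicle 2 Base → stop 2 → stop 3 → stop 5 → stop 4 → Base = 36; combined 40.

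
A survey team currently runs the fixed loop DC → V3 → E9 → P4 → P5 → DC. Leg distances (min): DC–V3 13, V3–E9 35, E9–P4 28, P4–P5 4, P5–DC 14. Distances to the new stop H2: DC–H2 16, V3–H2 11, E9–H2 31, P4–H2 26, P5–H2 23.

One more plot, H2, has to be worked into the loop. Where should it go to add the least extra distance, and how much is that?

Adding 7 min by placing H2 on the V3–E9 leg.

Insertion cost between consecutive stops i–j is d(i,H2) + d(H2,j) − d(i,j):
  between DC and V3: 16 + 11 − 13 = 14
  between V3 and E9: 11 + 31 − 35 = 7
  between E9 and P4: 31 + 26 − 28 = 29
  between P4 and P5: 26 + 23 − 4 = 45
  between P5 and DC: 23 + 16 − 14 = 25
Cheapest insertion is between V3 and E9, adding 7.
New total = 94 + 7 = 101.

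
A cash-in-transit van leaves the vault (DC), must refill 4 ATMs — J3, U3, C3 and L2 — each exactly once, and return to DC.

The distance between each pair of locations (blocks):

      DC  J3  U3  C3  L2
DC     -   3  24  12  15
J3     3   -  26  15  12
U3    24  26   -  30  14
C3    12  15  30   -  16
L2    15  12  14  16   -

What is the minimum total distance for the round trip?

There are 12 distinct closed tours to check (reversals are equivalent).
DC → J3 → U3 → C3 → L2 → DC: 3+26+30+16+15 = 90
DC → J3 → U3 → L2 → C3 → DC: 3+26+14+16+12 = 71
DC → J3 → C3 → U3 → L2 → DC: 3+15+30+14+15 = 77
DC → J3 → C3 → L2 → U3 → DC: 3+15+16+14+24 = 72
DC → J3 → L2 → U3 → C3 → DC: 3+12+14+30+12 = 71
DC → J3 → L2 → C3 → U3 → DC: 3+12+16+30+24 = 85
DC → U3 → J3 → C3 → L2 → DC: 24+26+15+16+15 = 96
DC → U3 → J3 → L2 → C3 → DC: 24+26+12+16+12 = 90
DC → U3 → C3 → J3 → L2 → DC: 24+30+15+12+15 = 96
DC → U3 → L2 → J3 → C3 → DC: 24+14+12+15+12 = 77
DC → C3 → J3 → U3 → L2 → DC: 12+15+26+14+15 = 82
DC → C3 → U3 → J3 → L2 → DC: 12+30+26+12+15 = 95
The minimum is 71.
One optimal route: DC → J3 → U3 → L2 → C3 → DC (or its reverse).

Shortest round trip = 71 blocks.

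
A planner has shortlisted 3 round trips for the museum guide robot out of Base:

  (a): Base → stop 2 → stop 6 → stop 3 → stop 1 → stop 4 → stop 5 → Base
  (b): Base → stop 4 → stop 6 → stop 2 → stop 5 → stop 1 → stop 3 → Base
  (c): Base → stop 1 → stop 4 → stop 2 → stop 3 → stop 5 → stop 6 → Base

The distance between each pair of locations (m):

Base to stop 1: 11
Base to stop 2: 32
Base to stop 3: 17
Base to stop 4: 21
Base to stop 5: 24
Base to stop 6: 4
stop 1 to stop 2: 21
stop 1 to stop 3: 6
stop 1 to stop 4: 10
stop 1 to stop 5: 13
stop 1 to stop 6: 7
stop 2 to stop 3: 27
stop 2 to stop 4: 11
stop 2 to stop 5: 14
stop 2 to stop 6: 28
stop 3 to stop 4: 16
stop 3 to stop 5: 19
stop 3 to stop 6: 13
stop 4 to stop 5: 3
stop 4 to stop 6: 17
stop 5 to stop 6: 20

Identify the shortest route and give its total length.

(a): 32 + 28 + 13 + 6 + 10 + 3 + 24 = 116
(b): 21 + 17 + 28 + 14 + 13 + 6 + 17 = 116
(c): 11 + 10 + 11 + 27 + 19 + 20 + 4 = 102

102 m — (c) is the shortest.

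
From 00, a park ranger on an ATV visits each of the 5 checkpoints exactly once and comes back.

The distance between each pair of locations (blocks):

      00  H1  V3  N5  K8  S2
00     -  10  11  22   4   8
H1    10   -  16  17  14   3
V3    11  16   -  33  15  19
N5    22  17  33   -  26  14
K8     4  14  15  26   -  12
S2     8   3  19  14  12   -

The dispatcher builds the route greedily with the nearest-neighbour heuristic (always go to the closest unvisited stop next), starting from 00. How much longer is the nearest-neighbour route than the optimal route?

16 blocks longer than the optimal tour.

00: K8=4, S2=8, H1=10, V3=11, N5=22 ⇒ K8
K8: S2=12, H1=14, V3=15, N5=26 ⇒ S2
S2: H1=3, N5=14, V3=19 ⇒ H1
H1: V3=16, N5=17 ⇒ V3
V3: N5=33 ⇒ N5
NN route 00 → K8 → S2 → H1 → V3 → N5 → 00 costs 90.
Optimal: 00 → V3 → H1 → N5 → S2 → K8 → 00 costs 74 (by enumerating all 60 distinct tours).
Excess = 90 − 74 = 16.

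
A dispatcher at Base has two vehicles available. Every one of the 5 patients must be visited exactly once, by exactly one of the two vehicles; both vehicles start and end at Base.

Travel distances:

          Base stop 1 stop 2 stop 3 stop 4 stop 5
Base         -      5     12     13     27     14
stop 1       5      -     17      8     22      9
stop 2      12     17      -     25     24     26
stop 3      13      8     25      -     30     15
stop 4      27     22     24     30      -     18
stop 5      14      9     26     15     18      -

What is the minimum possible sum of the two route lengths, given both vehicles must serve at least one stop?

Minimum combined distance: 92.

Check every non-empty split of the stops between the two vehicles; for each half take its own optimal tour:
  {stop 1} + {stop 2, stop 3, stop 4, stop 5}: 10 + 82 = 92
  {stop 2} + {stop 1, stop 3, stop 4, stop 5}: 24 + 73 = 97
  {stop 1, stop 2} + {stop 3, stop 4, stop 5}: 34 + 73 = 107
  {stop 3} + {stop 1, stop 2, stop 4, stop 5}: 26 + 68 = 94
  {stop 1, stop 3} + {stop 2, stop 4, stop 5}: 26 + 68 = 94
  {stop 2, stop 3} + {stop 1, stop 4, stop 5}: 50 + 59 = 109
  … (15 splits in total)
Best: vehicle 1 Base → stop 1 → Base = 10; vehicle 2 Base → stop 2 → stop 4 → stop 5 → stop 3 → Base = 82; combined 92.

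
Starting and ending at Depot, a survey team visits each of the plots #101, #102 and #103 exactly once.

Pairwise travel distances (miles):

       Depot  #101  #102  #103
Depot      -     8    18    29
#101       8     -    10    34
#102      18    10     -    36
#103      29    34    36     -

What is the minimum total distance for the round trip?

Shortest round trip = 83 miles.

With 3 stops there are 3!/2 = 3 distinct round trips (a route and its reverse cost the same).
Depot → #101 → #102 → #103 → Depot: 8+10+36+29 = 83
Depot → #101 → #103 → #102 → Depot: 8+34+36+18 = 96
Depot → #102 → #101 → #103 → Depot: 18+10+34+29 = 91
The minimum is 83.
One optimal route: Depot → #101 → #102 → #103 → Depot (or its reverse).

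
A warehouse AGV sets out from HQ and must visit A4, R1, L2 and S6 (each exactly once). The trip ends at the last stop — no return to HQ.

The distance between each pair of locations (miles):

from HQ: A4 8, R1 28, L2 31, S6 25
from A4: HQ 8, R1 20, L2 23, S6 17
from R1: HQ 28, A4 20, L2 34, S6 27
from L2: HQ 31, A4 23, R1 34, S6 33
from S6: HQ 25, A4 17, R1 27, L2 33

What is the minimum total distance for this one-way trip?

Minimum one-way distance = 86 miles.

There are 4! = 24 possible orderings.
HQ - A4 - R1 - L2 - S6: 8+20+34+33 = 95
HQ - A4 - R1 - S6 - L2: 8+20+27+33 = 88
HQ - A4 - L2 - R1 - S6: 8+23+34+27 = 92
HQ - A4 - L2 - S6 - R1: 8+23+33+27 = 91
HQ - A4 - S6 - R1 - L2: 8+17+27+34 = 86
HQ - A4 - S6 - L2 - R1: 8+17+33+34 = 92
HQ - R1 - A4 - L2 - S6: 28+20+23+33 = 104
HQ - R1 - A4 - S6 - L2: 28+20+17+33 = 98
HQ - R1 - L2 - A4 - S6: 28+34+23+17 = 102
HQ - R1 - L2 - S6 - A4: 28+34+33+17 = 112
HQ - R1 - S6 - A4 - L2: 28+27+17+23 = 95
HQ - R1 - S6 - L2 - A4: 28+27+33+23 = 111
HQ - L2 - A4 - R1 - S6: 31+23+20+27 = 101
HQ - L2 - A4 - S6 - R1: 31+23+17+27 = 98
… (10 more)
The minimum is 86.
One shortest path: HQ → A4 → S6 → R1 → L2.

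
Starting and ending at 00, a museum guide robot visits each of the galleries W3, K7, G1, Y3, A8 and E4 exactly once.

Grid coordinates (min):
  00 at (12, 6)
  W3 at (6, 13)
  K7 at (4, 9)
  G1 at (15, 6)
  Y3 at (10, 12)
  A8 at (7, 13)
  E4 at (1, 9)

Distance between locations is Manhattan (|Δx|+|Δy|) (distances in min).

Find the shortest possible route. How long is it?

00-W3-K7-G1-Y3-A8-E4-00: 13+6+14+11+4+10+14 = 72
00-W3-K7-G1-Y3-E4-A8-00: 13+6+14+11+12+10+12 = 78
00-W3-K7-G1-A8-Y3-E4-00: 13+6+14+15+4+12+14 = 78
00-W3-K7-G1-A8-E4-Y3-00: 13+6+14+15+10+12+8 = 78
00-W3-K7-G1-E4-Y3-A8-00: 13+6+14+17+12+4+12 = 78
00-W3-K7-G1-E4-A8-Y3-00: 13+6+14+17+10+4+8 = 72
00-W3-K7-Y3-G1-A8-E4-00: 13+6+9+11+15+10+14 = 78
00-W3-K7-Y3-G1-E4-A8-00: 13+6+9+11+17+10+12 = 78
… (352 more)
00-K7-E4-W3-A8-Y3-G1-00: 11+3+9+1+4+11+3 = 42  ← best
The minimum is 42.
One optimal route: 00 → K7 → E4 → W3 → A8 → Y3 → G1 → 00 (or its reverse).

Shortest round trip = 42 min.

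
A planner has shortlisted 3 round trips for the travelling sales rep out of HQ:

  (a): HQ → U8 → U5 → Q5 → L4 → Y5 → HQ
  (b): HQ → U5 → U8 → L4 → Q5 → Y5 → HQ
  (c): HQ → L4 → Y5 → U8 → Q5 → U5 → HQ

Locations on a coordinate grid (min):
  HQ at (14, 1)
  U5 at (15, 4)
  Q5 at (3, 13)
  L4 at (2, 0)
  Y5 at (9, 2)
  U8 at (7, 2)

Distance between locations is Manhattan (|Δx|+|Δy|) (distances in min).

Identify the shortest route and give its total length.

Shortest is (b), total 58 min.

(a): 8 + 10 + 21 + 14 + 9 + 6 = 68
(b): 4 + 10 + 7 + 14 + 17 + 6 = 58
(c): 13 + 9 + 2 + 15 + 21 + 4 = 64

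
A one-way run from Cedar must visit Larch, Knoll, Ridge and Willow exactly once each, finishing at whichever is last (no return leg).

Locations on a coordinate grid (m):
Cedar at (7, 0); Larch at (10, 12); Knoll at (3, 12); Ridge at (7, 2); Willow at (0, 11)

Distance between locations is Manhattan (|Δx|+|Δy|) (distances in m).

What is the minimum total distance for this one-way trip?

There are 4! = 24 possible orderings.
Cedar→Larch→Knoll→Ridge→Willow: 15+7+14+16 = 52
Cedar→Larch→Knoll→Willow→Ridge: 15+7+4+16 = 42
Cedar→Larch→Ridge→Knoll→Willow: 15+13+14+4 = 46
Cedar→Larch→Ridge→Willow→Knoll: 15+13+16+4 = 48
Cedar→Larch→Willow→Knoll→Ridge: 15+11+4+14 = 44
Cedar→Larch→Willow→Ridge→Knoll: 15+11+16+14 = 56
Cedar→Knoll→Larch→Ridge→Willow: 16+7+13+16 = 52
Cedar→Knoll→Larch→Willow→Ridge: 16+7+11+16 = 50
Cedar→Knoll→Ridge→Larch→Willow: 16+14+13+11 = 54
Cedar→Knoll→Ridge→Willow→Larch: 16+14+16+11 = 57
Cedar→Knoll→Willow→Larch→Ridge: 16+4+11+13 = 44
Cedar→Knoll→Willow→Ridge→Larch: 16+4+16+13 = 49
Cedar→Ridge→Larch→Knoll→Willow: 2+13+7+4 = 26
Cedar→Ridge→Larch→Willow→Knoll: 2+13+11+4 = 30
… (10 more)
The minimum is 26.
One shortest path: Cedar → Ridge → Larch → Knoll → Willow.

26 m — the minimum one-way total.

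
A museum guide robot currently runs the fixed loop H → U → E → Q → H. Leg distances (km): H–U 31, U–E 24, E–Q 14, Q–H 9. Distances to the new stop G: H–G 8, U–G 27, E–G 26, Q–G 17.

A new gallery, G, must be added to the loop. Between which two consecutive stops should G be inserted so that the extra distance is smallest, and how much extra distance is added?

Minimum extra distance: 4 km, inserting G between H and U.

Insertion cost between consecutive stops i–j is d(i,G) + d(G,j) − d(i,j):
  between H and U: 8 + 27 − 31 = 4
  between U and E: 27 + 26 − 24 = 29
  between E and Q: 26 + 17 − 14 = 29
  between Q and H: 17 + 8 − 9 = 16
Cheapest insertion is between H and U, adding 4.
New total = 78 + 4 = 82.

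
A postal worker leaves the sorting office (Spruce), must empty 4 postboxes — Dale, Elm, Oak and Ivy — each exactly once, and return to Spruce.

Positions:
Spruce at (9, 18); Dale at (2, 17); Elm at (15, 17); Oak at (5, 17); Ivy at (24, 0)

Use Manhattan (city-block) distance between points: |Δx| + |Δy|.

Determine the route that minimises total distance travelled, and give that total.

There are 12 distinct closed tours to check (reversals are equivalent).
Spruce→Dale→Elm→Oak→Ivy→Spruce: 8+13+10+36+33 = 100
Spruce→Dale→Elm→Ivy→Oak→Spruce: 8+13+26+36+5 = 88
Spruce→Dale→Oak→Elm→Ivy→Spruce: 8+3+10+26+33 = 80
Spruce→Dale→Oak→Ivy→Elm→Spruce: 8+3+36+26+7 = 80
Spruce→Dale→Ivy→Elm→Oak→Spruce: 8+39+26+10+5 = 88
Spruce→Dale→Ivy→Oak→Elm→Spruce: 8+39+36+10+7 = 100
Spruce→Elm→Dale→Oak→Ivy→Spruce: 7+13+3+36+33 = 92
Spruce→Elm→Dale→Ivy→Oak→Spruce: 7+13+39+36+5 = 100
Spruce→Elm→Oak→Dale→Ivy→Spruce: 7+10+3+39+33 = 92
Spruce→Elm→Ivy→Dale→Oak→Spruce: 7+26+39+3+5 = 80
Spruce→Oak→Dale→Elm→Ivy→Spruce: 5+3+13+26+33 = 80
Spruce→Oak→Elm→Dale→Ivy→Spruce: 5+10+13+39+33 = 100
The minimum is 80.
One optimal route: Spruce → Dale → Oak → Elm → Ivy → Spruce (or its reverse).

80 — the shortest possible round trip.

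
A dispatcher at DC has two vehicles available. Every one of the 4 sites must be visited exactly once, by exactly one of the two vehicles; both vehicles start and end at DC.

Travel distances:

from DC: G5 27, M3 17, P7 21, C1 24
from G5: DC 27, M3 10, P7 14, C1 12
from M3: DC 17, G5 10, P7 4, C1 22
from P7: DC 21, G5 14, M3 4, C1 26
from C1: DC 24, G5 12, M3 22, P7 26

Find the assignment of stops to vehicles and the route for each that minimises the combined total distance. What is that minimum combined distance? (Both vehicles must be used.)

Check every non-empty split of the stops between the two vehicles; for each half take its own optimal tour:
  {G5} + {M3, P7, C1}: 54 + 71 = 125
  {M3} + {G5, P7, C1}: 34 + 71 = 105
  {G5, M3} + {P7, C1}: 54 + 71 = 125
  {P7} + {G5, M3, C1}: 42 + 63 = 105
  {G5, P7} + {M3, C1}: 62 + 63 = 125
  {M3, P7} + {G5, C1}: 42 + 63 = 105
  … (7 splits in total)
Best: vehicle 1 DC → M3 → DC = 34; vehicle 2 DC → P7 → G5 → C1 → DC = 71; combined 105.

Minimum combined distance: 105.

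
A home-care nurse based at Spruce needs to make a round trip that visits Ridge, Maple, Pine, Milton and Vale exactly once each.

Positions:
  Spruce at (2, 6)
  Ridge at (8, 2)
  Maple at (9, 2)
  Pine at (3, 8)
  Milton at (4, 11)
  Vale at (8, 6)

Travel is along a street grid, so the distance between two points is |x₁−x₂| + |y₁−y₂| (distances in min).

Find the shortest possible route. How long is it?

Shortest round trip = 32 min.

Spruce-Ridge-Maple-Pine-Milton-Vale-Spruce: 10+1+12+4+9+6 = 42
Spruce-Ridge-Maple-Pine-Vale-Milton-Spruce: 10+1+12+7+9+7 = 46
Spruce-Ridge-Maple-Milton-Pine-Vale-Spruce: 10+1+14+4+7+6 = 42
Spruce-Ridge-Maple-Milton-Vale-Pine-Spruce: 10+1+14+9+7+3 = 44
Spruce-Ridge-Maple-Vale-Pine-Milton-Spruce: 10+1+5+7+4+7 = 34
Spruce-Ridge-Maple-Vale-Milton-Pine-Spruce: 10+1+5+9+4+3 = 32
Spruce-Ridge-Pine-Maple-Milton-Vale-Spruce: 10+11+12+14+9+6 = 62
Spruce-Ridge-Pine-Maple-Vale-Milton-Spruce: 10+11+12+5+9+7 = 54
Spruce-Ridge-Pine-Milton-Maple-Vale-Spruce: 10+11+4+14+5+6 = 50
Spruce-Ridge-Pine-Milton-Vale-Maple-Spruce: 10+11+4+9+5+11 = 50
Spruce-Ridge-Pine-Vale-Maple-Milton-Spruce: 10+11+7+5+14+7 = 54
Spruce-Ridge-Pine-Vale-Milton-Maple-Spruce: 10+11+7+9+14+11 = 62
Spruce-Ridge-Milton-Maple-Pine-Vale-Spruce: 10+13+14+12+7+6 = 62
Spruce-Ridge-Milton-Maple-Vale-Pine-Spruce: 10+13+14+5+7+3 = 52
… (46 more)
The minimum is 32.
One optimal route: Spruce → Ridge → Maple → Vale → Milton → Pine → Spruce (or its reverse).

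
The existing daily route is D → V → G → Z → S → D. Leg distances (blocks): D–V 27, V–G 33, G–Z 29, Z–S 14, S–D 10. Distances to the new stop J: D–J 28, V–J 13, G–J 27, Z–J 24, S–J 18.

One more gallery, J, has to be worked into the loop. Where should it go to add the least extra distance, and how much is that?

Insertion cost between consecutive stops i–j is d(i,J) + d(J,j) − d(i,j):
  between D and V: 28 + 13 − 27 = 14
  between V and G: 13 + 27 − 33 = 7
  between G and Z: 27 + 24 − 29 = 22
  between Z and S: 24 + 18 − 14 = 28
  between S and D: 18 + 28 − 10 = 36
Cheapest insertion is between V and G, adding 7.
New total = 113 + 7 = 120.

+7 blocks — insert J between V and G.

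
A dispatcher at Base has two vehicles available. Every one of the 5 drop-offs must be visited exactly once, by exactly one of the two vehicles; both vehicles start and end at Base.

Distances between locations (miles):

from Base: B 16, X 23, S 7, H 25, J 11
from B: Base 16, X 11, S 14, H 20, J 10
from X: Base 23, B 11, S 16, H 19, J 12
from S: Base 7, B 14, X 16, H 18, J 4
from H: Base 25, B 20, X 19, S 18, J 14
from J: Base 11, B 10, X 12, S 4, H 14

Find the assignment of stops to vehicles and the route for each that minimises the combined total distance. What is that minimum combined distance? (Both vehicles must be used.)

85 miles — the smallest possible combined total.

There are 2^4 − 1 = 15 ways to divide the 5 stops into two non-empty groups. For each, the best each vehicle can do is its own shortest tour through its group:
  {B} + {X, S, H, J}: 32 + 67 = 99
  {X} + {B, S, H, J}: 46 + 61 = 107
  {B, X} + {S, H, J}: 50 + 50 = 100
  {S} + {B, X, H, J}: 14 + 71 = 85
  {B, S} + {X, H, J}: 37 + 67 = 104
  {X, S} + {B, H, J}: 46 + 61 = 107
  … (15 splits in total)
Best: vehicle 1 Base → S → Base = 14; vehicle 2 Base → B → X → H → J → Base = 71; combined 85.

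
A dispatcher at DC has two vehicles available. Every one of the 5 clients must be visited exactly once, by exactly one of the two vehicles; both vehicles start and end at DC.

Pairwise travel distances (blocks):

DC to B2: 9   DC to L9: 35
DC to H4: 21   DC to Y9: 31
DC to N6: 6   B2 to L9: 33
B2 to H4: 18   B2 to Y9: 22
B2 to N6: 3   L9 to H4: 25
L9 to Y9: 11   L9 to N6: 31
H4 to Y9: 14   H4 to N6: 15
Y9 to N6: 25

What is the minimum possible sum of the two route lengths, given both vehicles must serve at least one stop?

Minimum combined distance: 99 blocks.

Check every non-empty split of the stops between the two vehicles; for each half take its own optimal tour:
  {B2} + {L9, H4, Y9, N6}: 18 + 81 = 99
  {L9} + {B2, H4, Y9, N6}: 70 + 66 = 136
  {B2, L9} + {H4, Y9, N6}: 77 + 66 = 143
  {H4} + {B2, L9, Y9, N6}: 42 + 77 = 119
  {B2, H4} + {L9, Y9, N6}: 48 + 77 = 125
  {L9, H4} + {B2, Y9, N6}: 81 + 62 = 143
  … (15 splits in total)
Best: vehicle 1 DC → B2 → DC = 18; vehicle 2 DC → L9 → Y9 → H4 → N6 → DC = 81; combined 99.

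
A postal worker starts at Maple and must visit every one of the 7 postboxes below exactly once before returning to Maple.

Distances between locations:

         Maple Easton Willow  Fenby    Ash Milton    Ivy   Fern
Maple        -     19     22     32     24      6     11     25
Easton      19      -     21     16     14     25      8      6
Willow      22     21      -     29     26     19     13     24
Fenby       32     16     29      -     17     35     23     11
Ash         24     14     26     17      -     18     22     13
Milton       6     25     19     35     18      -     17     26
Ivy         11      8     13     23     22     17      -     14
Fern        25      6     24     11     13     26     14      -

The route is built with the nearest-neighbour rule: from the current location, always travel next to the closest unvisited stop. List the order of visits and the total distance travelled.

113 along Maple → Milton → Ivy → Easton → Fern → Fenby → Ash → Willow → Maple.

Maple → [Milton:6 / Ivy:11 / Easton:19 / Willow:22 / Ash:24 / Fern:25 / Fenby:32] → Milton (6)
Milton → [Ivy:17 / Ash:18 / Willow:19 / Easton:25 / Fern:26 / Fenby:35] → Ivy (17)
Ivy → [Easton:8 / Willow:13 / Fern:14 / Ash:22 / Fenby:23] → Easton (8)
Easton → [Fern:6 / Ash:14 / Fenby:16 / Willow:21] → Fern (6)
Fern → [Fenby:11 / Ash:13 / Willow:24] → Fenby (11)
Fenby → [Ash:17 / Willow:29] → Ash (17)
Ash → [Willow:26] → Willow (26)
Return Willow→Maple: 22.
Total = 6 + 17 + 8 + 6 + 11 + 17 + 26 + 22 = 113.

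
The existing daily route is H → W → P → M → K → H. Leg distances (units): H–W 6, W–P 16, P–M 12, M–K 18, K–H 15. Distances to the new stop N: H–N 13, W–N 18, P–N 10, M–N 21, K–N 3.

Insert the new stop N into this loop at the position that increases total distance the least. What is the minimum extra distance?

Minimum extra distance: 1, inserting N between K and H.

Insertion cost between consecutive stops i–j is d(i,N) + d(N,j) − d(i,j):
  between H and W: 13 + 18 − 6 = 25
  between W and P: 18 + 10 − 16 = 12
  between P and M: 10 + 21 − 12 = 19
  between M and K: 21 + 3 − 18 = 6
  between K and H: 3 + 13 − 15 = 1
Cheapest insertion is between K and H, adding 1.
New total = 67 + 1 = 68.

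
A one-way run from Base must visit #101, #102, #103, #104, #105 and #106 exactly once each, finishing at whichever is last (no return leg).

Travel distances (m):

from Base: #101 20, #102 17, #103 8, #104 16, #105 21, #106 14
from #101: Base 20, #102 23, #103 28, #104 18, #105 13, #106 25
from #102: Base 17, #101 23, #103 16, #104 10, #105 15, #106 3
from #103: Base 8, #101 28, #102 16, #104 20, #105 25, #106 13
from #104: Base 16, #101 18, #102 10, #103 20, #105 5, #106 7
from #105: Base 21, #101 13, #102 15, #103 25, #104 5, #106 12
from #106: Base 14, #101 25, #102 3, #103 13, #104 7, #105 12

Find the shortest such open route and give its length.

Shortest open route: 52 m.

There are 6! = 720 possible orderings.
Base→#101→#102→#103→#104→#105→#106: 20+23+16+20+5+12 = 96
Base→#101→#102→#103→#104→#106→#105: 20+23+16+20+7+12 = 98
Base→#101→#102→#103→#105→#104→#106: 20+23+16+25+5+7 = 96
Base→#101→#102→#103→#105→#106→#104: 20+23+16+25+12+7 = 103
Base→#101→#102→#103→#106→#104→#105: 20+23+16+13+7+5 = 84
Base→#101→#102→#103→#106→#105→#104: 20+23+16+13+12+5 = 89
Base→#101→#102→#104→#103→#105→#106: 20+23+10+20+25+12 = 110
Base→#101→#102→#104→#103→#106→#105: 20+23+10+20+13+12 = 98
… (712 more)
Base→#103→#102→#106→#104→#105→#101: 8+16+3+7+5+13 = 52  ← best
The minimum is 52.
One shortest path: Base → #103 → #102 → #106 → #104 → #105 → #101.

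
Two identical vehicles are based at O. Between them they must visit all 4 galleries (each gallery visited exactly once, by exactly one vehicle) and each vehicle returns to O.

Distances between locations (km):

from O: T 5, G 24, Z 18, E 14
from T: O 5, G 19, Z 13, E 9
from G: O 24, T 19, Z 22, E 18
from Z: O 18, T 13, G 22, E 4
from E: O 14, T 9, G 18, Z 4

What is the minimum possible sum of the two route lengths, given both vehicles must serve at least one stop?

Try each way of splitting the stops between the two vehicles (each non-empty) and, for each split, find the best tour for each vehicle:
  {T} + {G, Z, E}: 10 + 64 = 74
  {G} + {T, Z, E}: 48 + 36 = 84
  {T, G} + {Z, E}: 48 + 36 = 84
  {Z} + {T, G, E}: 36 + 56 = 92
  {T, Z} + {G, E}: 36 + 56 = 92
  {G, Z} + {T, E}: 64 + 28 = 92
  … (7 splits in total)
Best: vehicle 1 O → T → O = 10; vehicle 2 O → G → Z → E → O = 64; combined 74.

Minimum combined distance: 74 km.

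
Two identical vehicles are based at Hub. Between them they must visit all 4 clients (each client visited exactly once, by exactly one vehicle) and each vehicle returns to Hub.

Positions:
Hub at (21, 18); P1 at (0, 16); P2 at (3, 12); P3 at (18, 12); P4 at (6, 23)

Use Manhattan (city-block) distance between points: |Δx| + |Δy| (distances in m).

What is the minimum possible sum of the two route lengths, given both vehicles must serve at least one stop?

Minimum combined distance: 82 m.

There are 2^3 − 1 = 7 ways to divide the 4 stops into two non-empty groups. For each, the best each vehicle can do is its own shortest tour through its group:
  {P1} + {P2, P3, P4}: 46 + 58 = 104
  {P2} + {P1, P3, P4}: 48 + 64 = 112
  {P1, P2} + {P3, P4}: 54 + 52 = 106
  {P3} + {P1, P2, P4}: 18 + 64 = 82
  {P1, P3} + {P2, P4}: 54 + 58 = 112
  {P2, P3} + {P1, P4}: 48 + 56 = 104
  … (7 splits in total)
Best: vehicle 1 Hub → P3 → Hub = 18; vehicle 2 Hub → P1 → P2 → P4 → Hub = 64; combined 82.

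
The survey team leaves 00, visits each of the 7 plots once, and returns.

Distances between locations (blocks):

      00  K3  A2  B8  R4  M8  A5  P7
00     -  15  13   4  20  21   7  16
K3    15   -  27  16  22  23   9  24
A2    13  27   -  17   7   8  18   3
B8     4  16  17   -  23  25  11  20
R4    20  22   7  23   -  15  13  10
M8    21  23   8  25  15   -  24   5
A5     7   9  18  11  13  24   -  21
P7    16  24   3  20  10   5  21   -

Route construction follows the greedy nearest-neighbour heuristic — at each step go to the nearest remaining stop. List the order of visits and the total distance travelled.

Total distance 82 blocks via the nearest-neighbour route 00 → B8 → A5 → K3 → R4 → A2 → P7 → M8 → 00.

00 → [B8:4 / A5:7 / A2:13 / K3:15 / P7:16 / R4:20 / M8:21] → B8 (4)
B8 → [A5:11 / K3:16 / A2:17 / P7:20 / R4:23 / M8:25] → A5 (11)
A5 → [K3:9 / R4:13 / A2:18 / P7:21 / M8:24] → K3 (9)
K3 → [R4:22 / M8:23 / P7:24 / A2:27] → R4 (22)
R4 → [A2:7 / P7:10 / M8:15] → A2 (7)
A2 → [P7:3 / M8:8] → P7 (3)
P7 → [M8:5] → M8 (5)
Return M8→00: 21.
Total = 4 + 11 + 9 + 22 + 7 + 3 + 5 + 21 = 82.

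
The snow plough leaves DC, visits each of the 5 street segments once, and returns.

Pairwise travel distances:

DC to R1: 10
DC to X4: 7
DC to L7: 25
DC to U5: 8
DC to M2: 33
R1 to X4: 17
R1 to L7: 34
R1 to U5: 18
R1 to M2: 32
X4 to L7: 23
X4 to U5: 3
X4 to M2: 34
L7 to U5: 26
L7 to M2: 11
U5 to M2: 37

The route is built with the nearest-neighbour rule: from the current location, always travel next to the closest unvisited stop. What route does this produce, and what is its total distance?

Total distance 96 via the nearest-neighbour route DC → X4 → U5 → R1 → M2 → L7 → DC.

From DC: distances to unvisited — X4=7, U5=8, R1=10, L7=25, M2=33. Nearest is X4 (7).
From X4: distances to unvisited — U5=3, R1=17, L7=23, M2=34. Nearest is U5 (3).
From U5: distances to unvisited — R1=18, L7=26, M2=37. Nearest is R1 (18).
From R1: distances to unvisited — M2=32, L7=34. Nearest is M2 (32).
From M2: distances to unvisited — L7=11. Nearest is L7 (11).
Return L7→DC: 25.
Total = 7 + 3 + 18 + 32 + 11 + 25 = 96.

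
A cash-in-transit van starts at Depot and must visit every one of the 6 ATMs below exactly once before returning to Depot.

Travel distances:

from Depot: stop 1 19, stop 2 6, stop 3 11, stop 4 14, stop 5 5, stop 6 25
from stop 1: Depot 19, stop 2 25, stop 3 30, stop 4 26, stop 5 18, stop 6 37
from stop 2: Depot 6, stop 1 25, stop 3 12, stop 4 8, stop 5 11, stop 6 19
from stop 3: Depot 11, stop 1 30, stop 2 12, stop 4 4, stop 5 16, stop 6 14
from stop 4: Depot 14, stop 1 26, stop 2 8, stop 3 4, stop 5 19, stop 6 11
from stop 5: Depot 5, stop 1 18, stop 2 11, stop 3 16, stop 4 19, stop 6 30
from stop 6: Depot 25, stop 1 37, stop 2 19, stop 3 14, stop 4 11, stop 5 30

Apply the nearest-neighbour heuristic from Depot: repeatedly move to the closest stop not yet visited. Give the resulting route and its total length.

From Depot: distances to unvisited — stop 5=5, stop 2=6, stop 3=11, stop 4=14, stop 1=19, stop 6=25. Nearest is stop 5 (5).
From stop 5: distances to unvisited — stop 2=11, stop 3=16, stop 1=18, stop 4=19, stop 6=30. Nearest is stop 2 (11).
From stop 2: distances to unvisited — stop 4=8, stop 3=12, stop 6=19, stop 1=25. Nearest is stop 4 (8).
From stop 4: distances to unvisited — stop 3=4, stop 6=11, stop 1=26. Nearest is stop 3 (4).
From stop 3: distances to unvisited — stop 6=14, stop 1=30. Nearest is stop 6 (14).
From stop 6: distances to unvisited — stop 1=37. Nearest is stop 1 (37).
Return stop 1→Depot: 19.
Total = 5 + 11 + 8 + 4 + 14 + 37 + 19 = 98.

Nearest-neighbour total = 98; route Depot → stop 5 → stop 2 → stop 4 → stop 3 → stop 6 → stop 1 → Depot.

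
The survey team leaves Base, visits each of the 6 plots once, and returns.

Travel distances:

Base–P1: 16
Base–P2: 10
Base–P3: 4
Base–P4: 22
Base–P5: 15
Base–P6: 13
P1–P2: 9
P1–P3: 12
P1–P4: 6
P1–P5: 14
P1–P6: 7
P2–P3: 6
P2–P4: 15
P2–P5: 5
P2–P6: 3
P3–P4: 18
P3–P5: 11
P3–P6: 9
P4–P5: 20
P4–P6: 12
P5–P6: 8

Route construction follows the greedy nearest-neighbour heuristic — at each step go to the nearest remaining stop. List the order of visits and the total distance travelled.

From Base: distances to unvisited — P3=4, P2=10, P6=13, P5=15, P1=16, P4=22. Nearest is P3 (4).
From P3: distances to unvisited — P2=6, P6=9, P5=11, P1=12, P4=18. Nearest is P2 (6).
From P2: distances to unvisited — P6=3, P5=5, P1=9, P4=15. Nearest is P6 (3).
From P6: distances to unvisited — P1=7, P5=8, P4=12. Nearest is P1 (7).
From P1: distances to unvisited — P4=6, P5=14. Nearest is P4 (6).
From P4: distances to unvisited — P5=20. Nearest is P5 (20).
Return P5→Base: 15.
Total = 4 + 6 + 3 + 7 + 6 + 20 + 15 = 61.

Nearest-neighbour total = 61; route Base → P3 → P2 → P6 → P1 → P4 → P5 → Base.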